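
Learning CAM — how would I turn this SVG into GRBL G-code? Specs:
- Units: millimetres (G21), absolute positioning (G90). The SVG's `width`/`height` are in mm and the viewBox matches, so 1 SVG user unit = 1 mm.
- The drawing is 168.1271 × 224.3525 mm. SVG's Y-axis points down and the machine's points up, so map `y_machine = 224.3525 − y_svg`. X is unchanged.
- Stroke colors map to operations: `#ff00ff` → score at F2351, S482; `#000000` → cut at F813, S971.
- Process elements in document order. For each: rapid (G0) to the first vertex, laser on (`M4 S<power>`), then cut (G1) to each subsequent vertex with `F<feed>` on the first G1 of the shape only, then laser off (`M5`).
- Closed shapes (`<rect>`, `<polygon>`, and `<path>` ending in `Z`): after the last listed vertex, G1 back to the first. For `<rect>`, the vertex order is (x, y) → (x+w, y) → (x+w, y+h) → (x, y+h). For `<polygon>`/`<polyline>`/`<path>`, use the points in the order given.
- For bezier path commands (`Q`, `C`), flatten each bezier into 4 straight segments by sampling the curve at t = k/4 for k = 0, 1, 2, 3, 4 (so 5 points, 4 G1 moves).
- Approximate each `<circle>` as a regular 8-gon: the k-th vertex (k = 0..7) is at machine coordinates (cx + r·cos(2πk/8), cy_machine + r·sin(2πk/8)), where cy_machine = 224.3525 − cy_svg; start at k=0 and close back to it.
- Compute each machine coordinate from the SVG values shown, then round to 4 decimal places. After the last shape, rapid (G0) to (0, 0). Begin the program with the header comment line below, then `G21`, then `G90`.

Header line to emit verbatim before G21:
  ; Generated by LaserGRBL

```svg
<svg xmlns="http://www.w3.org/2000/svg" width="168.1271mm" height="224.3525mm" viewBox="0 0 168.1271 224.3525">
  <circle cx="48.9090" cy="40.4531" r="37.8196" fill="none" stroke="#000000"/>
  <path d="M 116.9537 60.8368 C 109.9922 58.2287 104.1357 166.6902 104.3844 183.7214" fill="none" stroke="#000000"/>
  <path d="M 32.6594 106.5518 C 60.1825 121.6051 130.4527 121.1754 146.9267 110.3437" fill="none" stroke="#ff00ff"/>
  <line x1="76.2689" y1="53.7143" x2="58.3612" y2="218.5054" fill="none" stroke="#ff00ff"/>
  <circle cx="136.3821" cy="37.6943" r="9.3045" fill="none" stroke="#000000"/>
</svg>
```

Since the viewBox matches the mm dimensions, user units are millimetres directly. The only transform is the Y-flip y_m = 224.3525 − y_svg.

Shape 1 is a circle drawn with `<circle>`. Its stroke #000000 means cut at S971, F813. After flipping Y the toolpath is (86.7286,183.8994) → (75.6515,210.6419) → (48.9090,221.7190) → (22.1665,210.6419) → (11.0894,183.8994) → (22.1665,157.1569) → (48.9090,146.0798) → (75.6515,157.1569) → (86.7286,183.8994), returning to the start.

Shape 2 is a cubic bezier drawn with `<path>`. Its stroke #000000 means cut at S971, F813. After flipping Y the toolpath is (116.9537,163.5157) → (112.0179,147.8103) → (107.9652,109.4381) → (105.2645,67.3836) → (104.3844,40.6311).

Shape 3 is a cubic bezier drawn with `<path>`. Its stroke #ff00ff means score at S482, F2351. After flipping Y the toolpath is (32.6594,117.8007) → (59.8083,109.3344) → (93.9365,106.1979) → (125.9929,107.9148) → (146.9267,114.0088).

Shape 4 is a line segment drawn with `<line>`. Its stroke #ff00ff means score at S482, F2351. After flipping Y the toolpath is (76.2689,170.6382) → (58.3612,5.8471).

Shape 5 is a circle drawn with `<circle>`. Its stroke #000000 means cut at S971, F813. After flipping Y the toolpath is (145.6866,186.6582) → (142.9614,193.2375) → (136.3821,195.9627) → (129.8028,193.2375) → (127.0776,186.6582) → (129.8028,180.0789) → (136.3821,177.3537) → (142.9614,180.0789) → (145.6866,186.6582), returning to the start.

; Generated by LaserGRBL
G21
G90
G0 X86.7286 Y183.8994
M4 S971
G1 X75.6515 Y210.6419 F813
G1 X48.9090 Y221.7190
G1 X22.1665 Y210.6419
G1 X11.0894 Y183.8994
G1 X22.1665 Y157.1569
G1 X48.9090 Y146.0798
G1 X75.6515 Y157.1569
G1 X86.7286 Y183.8994
M5
G0 X116.9537 Y163.5157
M4 S971
G1 X112.0179 Y147.8103 F813
G1 X107.9652 Y109.4381
G1 X105.2645 Y67.3836
G1 X104.3844 Y40.6311
M5
G0 X32.6594 Y117.8007
M4 S482
G1 X59.8083 Y109.3344 F2351
G1 X93.9365 Y106.1979
G1 X125.9929 Y107.9148
G1 X146.9267 Y114.0088
M5
G0 X76.2689 Y170.6382
M4 S482
G1 X58.3612 Y5.8471 F2351
M5
G0 X145.6866 Y186.6582
M4 S971
G1 X142.9614 Y193.2375 F813
G1 X136.3821 Y195.9627
G1 X129.8028 Y193.2375
G1 X127.0776 Y186.6582
G1 X129.8028 Y180.0789
G1 X136.3821 Y177.3537
G1 X142.9614 Y180.0789
G1 X145.6866 Y186.6582
M5
G0 X0.0000 Y0.0000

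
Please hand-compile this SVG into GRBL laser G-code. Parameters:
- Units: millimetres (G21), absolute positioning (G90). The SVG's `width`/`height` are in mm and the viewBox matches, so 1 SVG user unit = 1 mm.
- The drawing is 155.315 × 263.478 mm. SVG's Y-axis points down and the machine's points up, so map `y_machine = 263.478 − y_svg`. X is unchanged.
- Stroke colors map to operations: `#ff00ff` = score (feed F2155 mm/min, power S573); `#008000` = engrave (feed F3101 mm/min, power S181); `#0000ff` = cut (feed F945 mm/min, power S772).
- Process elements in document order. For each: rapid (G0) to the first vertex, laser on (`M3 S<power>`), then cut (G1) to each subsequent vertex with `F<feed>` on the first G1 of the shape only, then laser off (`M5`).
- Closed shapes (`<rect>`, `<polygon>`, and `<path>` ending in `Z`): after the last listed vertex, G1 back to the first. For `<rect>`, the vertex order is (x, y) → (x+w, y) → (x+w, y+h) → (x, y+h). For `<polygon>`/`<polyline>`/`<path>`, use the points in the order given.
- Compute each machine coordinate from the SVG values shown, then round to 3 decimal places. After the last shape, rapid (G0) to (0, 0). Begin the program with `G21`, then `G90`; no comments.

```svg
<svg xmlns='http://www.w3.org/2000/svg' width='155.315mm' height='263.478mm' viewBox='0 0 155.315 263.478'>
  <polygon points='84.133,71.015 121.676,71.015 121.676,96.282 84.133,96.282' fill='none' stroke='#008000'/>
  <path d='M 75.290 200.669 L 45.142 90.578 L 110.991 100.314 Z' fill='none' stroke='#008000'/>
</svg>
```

Since the viewBox matches the mm dimensions, user units are millimetres directly. The only transform is the Y-flip y_m = 263.478 − y_svg.

Shape 1 is a rectangle drawn with `<polygon>`. Its stroke #008000 means engrave at S181, F3101. After flipping Y the toolpath is (84.133,192.463) → (121.676,192.463) → (121.676,167.196) → (84.133,167.196) → (84.133,192.463), returning to the start.

Shape 2 is a closed polygon drawn with `<path>`. Its stroke #008000 means engrave at S181, F3101. After flipping Y the toolpath is (75.290,62.809) → (45.142,172.900) → (110.991,163.164) → (75.290,62.809), returning to the start.

G21
G90
G0 X84.133 Y192.463
M3 S181
G1 X121.676 Y192.463 F3101
G1 X121.676 Y167.196
G1 X84.133 Y167.196
G1 X84.133 Y192.463
M5
G0 X75.290 Y62.809
M3 S181
G1 X45.142 Y172.900 F3101
G1 X110.991 Y163.164
G1 X75.290 Y62.809
M5
G0 X0.000 Y0.000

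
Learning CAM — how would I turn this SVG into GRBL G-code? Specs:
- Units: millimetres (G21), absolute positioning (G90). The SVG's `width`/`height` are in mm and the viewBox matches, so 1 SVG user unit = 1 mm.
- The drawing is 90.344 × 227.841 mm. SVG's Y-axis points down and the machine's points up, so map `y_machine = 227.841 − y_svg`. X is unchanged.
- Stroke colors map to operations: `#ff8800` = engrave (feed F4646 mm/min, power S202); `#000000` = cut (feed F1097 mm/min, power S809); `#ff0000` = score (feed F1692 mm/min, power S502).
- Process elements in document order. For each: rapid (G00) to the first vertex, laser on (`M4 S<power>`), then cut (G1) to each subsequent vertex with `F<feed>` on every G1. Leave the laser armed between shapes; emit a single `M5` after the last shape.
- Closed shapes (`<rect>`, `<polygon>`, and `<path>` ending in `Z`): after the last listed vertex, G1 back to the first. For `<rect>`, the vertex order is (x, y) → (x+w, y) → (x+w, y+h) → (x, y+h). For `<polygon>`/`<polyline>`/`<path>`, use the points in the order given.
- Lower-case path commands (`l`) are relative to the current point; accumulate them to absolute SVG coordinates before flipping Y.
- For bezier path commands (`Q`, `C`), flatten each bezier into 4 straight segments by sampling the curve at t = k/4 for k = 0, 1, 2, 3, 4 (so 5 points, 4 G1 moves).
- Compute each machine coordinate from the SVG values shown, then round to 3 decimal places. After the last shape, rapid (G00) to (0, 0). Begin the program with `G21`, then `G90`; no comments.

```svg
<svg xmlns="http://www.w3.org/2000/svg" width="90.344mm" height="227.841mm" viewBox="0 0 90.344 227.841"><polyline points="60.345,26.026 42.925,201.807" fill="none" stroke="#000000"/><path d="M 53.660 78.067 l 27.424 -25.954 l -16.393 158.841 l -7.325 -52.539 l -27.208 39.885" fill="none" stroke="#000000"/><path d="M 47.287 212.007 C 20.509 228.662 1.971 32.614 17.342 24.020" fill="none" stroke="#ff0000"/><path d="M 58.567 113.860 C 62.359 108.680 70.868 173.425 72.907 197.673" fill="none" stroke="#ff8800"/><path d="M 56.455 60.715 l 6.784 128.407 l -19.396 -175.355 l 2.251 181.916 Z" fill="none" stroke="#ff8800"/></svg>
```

1 u = 1 mm; y_m = 227.841 − y.

[1] `<polyline>` line segment, #000000→cut S809 F1097: (60.345,201.815) → (42.925,26.034)

[2] `<path>` open polyline, #000000→cut S809 F1097: (53.660,149.774) → (81.084,175.728) → (64.691,16.887) → (57.366,69.426) → (30.158,29.541)

[3] `<path>` cubic bezier, #ff0000→score S502 F1692: (47.287,15.834) → (29.150,36.972) → (16.509,100.359) → (11.771,168.480) → (17.342,203.821)

[4] `<path>` cubic bezier, #ff8800→engrave S202 F4646: (58.567,113.981) → (62.121,106.480) → (66.394,83.110) → (70.339,54.222) → (72.907,30.168)

[5] `<path>` closed polygon, #ff8800→engrave S202 F4646: (56.455,167.126) → (63.239,38.719) → (43.843,214.074) → (46.094,32.158) → (56.455,167.126) (closed)

G21
G90
G00 X60.345 Y201.815
M4 S809
G1 X42.925 Y26.034 F1097
G00 X53.660 Y149.774
M4 S809
G1 X81.084 Y175.728 F1097
G1 X64.691 Y16.887 F1097
G1 X57.366 Y69.426 F1097
G1 X30.158 Y29.541 F1097
G00 X47.287 Y15.834
M4 S502
G1 X29.150 Y36.972 F1692
G1 X16.509 Y100.359 F1692
G1 X11.771 Y168.480 F1692
G1 X17.342 Y203.821 F1692
G00 X58.567 Y113.981
M4 S202
G1 X62.121 Y106.480 F4646
G1 X66.394 Y83.110 F4646
G1 X70.339 Y54.222 F4646
G1 X72.907 Y30.168 F4646
G00 X56.455 Y167.126
M4 S202
G1 X63.239 Y38.719 F4646
G1 X43.843 Y214.074 F4646
G1 X46.094 Y32.158 F4646
G1 X56.455 Y167.126 F4646
M5
G00 X0.000 Y0.000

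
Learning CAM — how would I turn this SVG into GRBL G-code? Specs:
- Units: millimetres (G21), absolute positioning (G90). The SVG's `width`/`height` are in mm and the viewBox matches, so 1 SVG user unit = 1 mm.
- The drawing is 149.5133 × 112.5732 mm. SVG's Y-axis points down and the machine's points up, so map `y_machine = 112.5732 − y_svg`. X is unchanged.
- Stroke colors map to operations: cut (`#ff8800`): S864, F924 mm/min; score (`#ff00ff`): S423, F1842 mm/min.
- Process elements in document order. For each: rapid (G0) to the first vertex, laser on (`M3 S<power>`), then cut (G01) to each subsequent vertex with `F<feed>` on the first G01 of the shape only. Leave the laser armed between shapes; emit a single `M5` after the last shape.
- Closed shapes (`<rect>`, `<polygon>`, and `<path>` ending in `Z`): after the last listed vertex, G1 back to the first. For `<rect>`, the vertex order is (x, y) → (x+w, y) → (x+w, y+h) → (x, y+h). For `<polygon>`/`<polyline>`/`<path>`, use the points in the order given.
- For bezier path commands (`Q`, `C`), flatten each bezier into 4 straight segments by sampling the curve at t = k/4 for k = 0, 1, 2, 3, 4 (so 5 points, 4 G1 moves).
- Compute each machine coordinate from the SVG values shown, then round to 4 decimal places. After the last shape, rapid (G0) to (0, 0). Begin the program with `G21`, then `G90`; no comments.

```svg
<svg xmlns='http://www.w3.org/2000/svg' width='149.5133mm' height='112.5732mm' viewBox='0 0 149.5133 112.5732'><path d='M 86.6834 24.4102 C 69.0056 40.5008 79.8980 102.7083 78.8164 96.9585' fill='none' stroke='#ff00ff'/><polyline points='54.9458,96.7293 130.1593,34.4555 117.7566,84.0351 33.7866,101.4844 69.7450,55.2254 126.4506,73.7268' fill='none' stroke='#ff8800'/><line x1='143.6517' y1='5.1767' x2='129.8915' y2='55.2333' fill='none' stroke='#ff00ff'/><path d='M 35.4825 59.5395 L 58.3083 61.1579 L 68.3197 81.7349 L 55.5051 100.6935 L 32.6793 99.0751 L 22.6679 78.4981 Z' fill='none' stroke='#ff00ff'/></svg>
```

G21
G90
G0 X86.6834 Y88.1630
M3 S423
G01 X78.1485 Y69.2305 F1842
G01 X76.5263 Y43.6987
G01 X78.0160 Y22.2619
G01 X78.8164 Y15.6147
G0 X54.9458 Y15.8439
M3 S864
G01 X130.1593 Y78.1177 F924
G01 X117.7566 Y28.5381
G01 X33.7866 Y11.0888
G01 X69.7450 Y57.3478
G01 X126.4506 Y38.8464
G0 X143.6517 Y107.3965
M3 S423
G01 X129.8915 Y57.3399 F1842
G0 X35.4825 Y53.0337
M3 S423
G01 X58.3083 Y51.4153 F1842
G01 X68.3197 Y30.8383
G01 X55.5051 Y11.8797
G01 X32.6793 Y13.4981
G01 X22.6679 Y34.0751
G01 X35.4825 Y53.0337
M5
G0 X0.0000 Y0.0000

Since the viewBox matches the mm dimensions, user units are millimetres directly. The only transform is the Y-flip y_m = 112.5732 − y_svg.

Shape 1 is a cubic bezier drawn with `<path>`. Its stroke #ff00ff means score at S423, F1842. After flipping Y the toolpath is (86.6834,88.1630) → (78.1485,69.2305) → (76.5263,43.6987) → (78.0160,22.2619) → (78.8164,15.6147).

Shape 2 is a open polyline drawn with `<polyline>`. Its stroke #ff8800 means cut at S864, F924. After flipping Y the toolpath is (54.9458,15.8439) → (130.1593,78.1177) → (117.7566,28.5381) → (33.7866,11.0888) → (69.7450,57.3478) → (126.4506,38.8464).

Shape 3 is a line segment drawn with `<line>`. Its stroke #ff00ff means score at S423, F1842. After flipping Y the toolpath is (143.6517,107.3965) → (129.8915,57.3399).

Shape 4 is a regular polygon drawn with `<path>`. Its stroke #ff00ff means score at S423, F1842. After flipping Y the toolpath is (35.4825,53.0337) → (58.3083,51.4153) → (68.3197,30.8383) → (55.5051,11.8797) → (32.6793,13.4981) → (22.6679,34.0751) → (35.4825,53.0337), returning to the start.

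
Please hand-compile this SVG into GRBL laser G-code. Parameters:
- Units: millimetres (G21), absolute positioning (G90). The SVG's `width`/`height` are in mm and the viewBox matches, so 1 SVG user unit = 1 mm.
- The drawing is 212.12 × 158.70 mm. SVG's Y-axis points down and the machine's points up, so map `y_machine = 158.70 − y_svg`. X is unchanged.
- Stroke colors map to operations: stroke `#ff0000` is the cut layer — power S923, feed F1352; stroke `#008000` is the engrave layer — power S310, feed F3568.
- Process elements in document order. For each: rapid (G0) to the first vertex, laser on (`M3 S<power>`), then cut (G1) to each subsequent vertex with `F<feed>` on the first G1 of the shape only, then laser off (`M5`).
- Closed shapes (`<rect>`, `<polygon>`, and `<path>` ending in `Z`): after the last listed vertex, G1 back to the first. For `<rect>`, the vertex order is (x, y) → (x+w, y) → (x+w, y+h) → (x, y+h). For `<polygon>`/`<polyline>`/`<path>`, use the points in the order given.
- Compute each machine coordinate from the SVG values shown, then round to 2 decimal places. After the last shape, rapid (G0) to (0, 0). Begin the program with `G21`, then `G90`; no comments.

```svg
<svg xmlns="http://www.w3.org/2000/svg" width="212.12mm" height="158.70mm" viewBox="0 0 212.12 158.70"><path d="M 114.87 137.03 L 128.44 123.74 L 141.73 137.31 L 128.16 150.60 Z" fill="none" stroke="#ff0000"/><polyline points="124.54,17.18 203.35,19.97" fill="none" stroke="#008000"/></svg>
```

1 u = 1 mm; y_m = 158.70 − y.

[1] `<path>` regular polygon, #ff0000→cut S923 F1352: (114.87,21.67) → (128.44,34.96) → (141.73,21.39) → (128.16,8.10) → (114.87,21.67) (closed)

[2] `<polyline>` line segment, #008000→engrave S310 F3568: (124.54,141.52) → (203.35,138.73)

G21
G90
G0 X114.87 Y21.67
M3 S923
G1 X128.44 Y34.96 F1352
G1 X141.73 Y21.39
G1 X128.16 Y8.10
G1 X114.87 Y21.67
M5
G0 X124.54 Y141.52
M3 S310
G1 X203.35 Y138.73 F3568
M5
G0 X0.00 Y0.00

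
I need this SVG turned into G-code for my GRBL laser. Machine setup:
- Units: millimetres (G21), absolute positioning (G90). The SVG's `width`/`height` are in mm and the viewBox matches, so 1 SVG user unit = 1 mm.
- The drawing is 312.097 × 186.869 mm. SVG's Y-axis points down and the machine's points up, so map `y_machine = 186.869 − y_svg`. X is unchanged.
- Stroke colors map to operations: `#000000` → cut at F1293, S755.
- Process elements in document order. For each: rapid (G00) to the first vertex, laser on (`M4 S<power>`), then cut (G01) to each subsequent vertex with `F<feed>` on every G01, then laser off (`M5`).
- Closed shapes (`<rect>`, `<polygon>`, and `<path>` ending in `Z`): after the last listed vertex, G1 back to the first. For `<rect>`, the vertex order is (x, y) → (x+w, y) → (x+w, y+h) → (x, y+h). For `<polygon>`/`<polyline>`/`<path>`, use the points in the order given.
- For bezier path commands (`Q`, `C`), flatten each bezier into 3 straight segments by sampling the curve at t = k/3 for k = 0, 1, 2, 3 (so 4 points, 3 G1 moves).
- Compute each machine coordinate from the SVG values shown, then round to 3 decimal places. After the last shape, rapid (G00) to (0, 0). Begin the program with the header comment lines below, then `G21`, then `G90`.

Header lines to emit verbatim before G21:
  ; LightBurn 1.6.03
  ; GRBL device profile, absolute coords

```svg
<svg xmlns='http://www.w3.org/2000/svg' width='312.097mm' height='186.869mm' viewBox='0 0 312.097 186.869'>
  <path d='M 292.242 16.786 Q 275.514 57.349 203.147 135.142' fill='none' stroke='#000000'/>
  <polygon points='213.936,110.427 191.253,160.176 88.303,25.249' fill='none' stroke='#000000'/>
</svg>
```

Since the viewBox matches the mm dimensions, user units are millimetres directly. The only transform is the Y-flip y_m = 186.869 − y_svg.

Shape 1 is a quadratic bezier drawn with `<path>`. Its stroke #000000 means cut at S755, F1293. After flipping Y the toolpath is (292.242,170.083) → (274.908,138.904) → (245.210,99.452) → (203.147,51.727).

Shape 2 is a closed polygon drawn with `<polygon>`. Its stroke #000000 means cut at S755, F1293. After flipping Y the toolpath is (213.936,76.442) → (191.253,26.693) → (88.303,161.620) → (213.936,76.442), returning to the start.

; LightBurn 1.6.03
; GRBL device profile, absolute coords
G21
G90
G00 X292.242 Y170.083
M4 S755
G01 X274.908 Y138.904 F1293
G01 X245.210 Y99.452 F1293
G01 X203.147 Y51.727 F1293
M5
G00 X213.936 Y76.442
M4 S755
G01 X191.253 Y26.693 F1293
G01 X88.303 Y161.620 F1293
G01 X213.936 Y76.442 F1293
M5
G00 X0.000 Y0.000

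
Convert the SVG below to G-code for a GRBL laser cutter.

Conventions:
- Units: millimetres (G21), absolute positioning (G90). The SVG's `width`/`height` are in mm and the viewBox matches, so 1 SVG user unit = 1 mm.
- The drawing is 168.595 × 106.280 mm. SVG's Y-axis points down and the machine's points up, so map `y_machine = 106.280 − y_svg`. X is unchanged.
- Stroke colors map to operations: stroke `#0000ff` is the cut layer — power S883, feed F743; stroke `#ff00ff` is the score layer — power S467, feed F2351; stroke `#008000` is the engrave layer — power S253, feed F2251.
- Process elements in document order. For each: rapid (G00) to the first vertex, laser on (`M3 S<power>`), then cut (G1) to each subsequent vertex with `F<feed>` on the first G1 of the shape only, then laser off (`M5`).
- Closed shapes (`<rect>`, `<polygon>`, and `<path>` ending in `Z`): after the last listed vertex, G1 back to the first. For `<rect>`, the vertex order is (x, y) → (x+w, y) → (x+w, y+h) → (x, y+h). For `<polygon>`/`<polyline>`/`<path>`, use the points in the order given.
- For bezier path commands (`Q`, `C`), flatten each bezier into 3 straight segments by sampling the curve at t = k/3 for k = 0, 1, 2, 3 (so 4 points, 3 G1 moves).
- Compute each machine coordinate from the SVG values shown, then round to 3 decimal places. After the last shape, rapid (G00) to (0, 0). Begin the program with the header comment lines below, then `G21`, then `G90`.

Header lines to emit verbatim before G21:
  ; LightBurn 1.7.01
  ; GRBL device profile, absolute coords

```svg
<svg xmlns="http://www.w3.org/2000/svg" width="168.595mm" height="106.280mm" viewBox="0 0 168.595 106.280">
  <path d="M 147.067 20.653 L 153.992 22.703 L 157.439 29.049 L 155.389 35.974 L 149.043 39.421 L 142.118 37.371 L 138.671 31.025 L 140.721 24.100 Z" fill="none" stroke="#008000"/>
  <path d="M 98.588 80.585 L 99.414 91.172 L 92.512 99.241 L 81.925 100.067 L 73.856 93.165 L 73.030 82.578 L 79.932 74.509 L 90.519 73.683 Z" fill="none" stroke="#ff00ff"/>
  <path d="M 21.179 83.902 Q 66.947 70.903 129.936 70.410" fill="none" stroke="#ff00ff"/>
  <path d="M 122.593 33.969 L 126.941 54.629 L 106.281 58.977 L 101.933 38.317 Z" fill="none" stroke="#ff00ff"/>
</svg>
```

Since the viewBox matches the mm dimensions, user units are millimetres directly. The only transform is the Y-flip y_m = 106.280 − y_svg.

Shape 1 is a regular polygon drawn with `<path>`. Its stroke #008000 means engrave at S253, F2251. After flipping Y the toolpath is (147.067,85.627) → (153.992,83.577) → (157.439,77.231) → (155.389,70.306) → (149.043,66.859) → (142.118,68.909) → (138.671,75.255) → (140.721,82.180) → (147.067,85.627), returning to the start.

Shape 2 is a regular polygon drawn with `<path>`. Its stroke #ff00ff means score at S467, F2351. After flipping Y the toolpath is (98.588,25.695) → (99.414,15.108) → (92.512,7.039) → (81.925,6.213) → (73.856,13.115) → (73.030,23.702) → (79.932,31.771) → (90.519,32.597) → (98.588,25.695), returning to the start.

Shape 3 is a quadratic bezier drawn with `<path>`. Its stroke #ff00ff means score at S467, F2351. After flipping Y the toolpath is (21.179,22.378) → (53.604,29.654) → (89.857,34.152) → (129.936,35.870).

Shape 4 is a regular polygon drawn with `<path>`. Its stroke #ff00ff means score at S467, F2351. After flipping Y the toolpath is (122.593,72.311) → (126.941,51.651) → (106.281,47.303) → (101.933,67.963) → (122.593,72.311), returning to the start.

; LightBurn 1.7.01
; GRBL device profile, absolute coords
G21
G90
G00 X147.067 Y85.627
M3 S253
G1 X153.992 Y83.577 F2251
G1 X157.439 Y77.231
G1 X155.389 Y70.306
G1 X149.043 Y66.859
G1 X142.118 Y68.909
G1 X138.671 Y75.255
G1 X140.721 Y82.180
G1 X147.067 Y85.627
M5
G00 X98.588 Y25.695
M3 S467
G1 X99.414 Y15.108 F2351
G1 X92.512 Y7.039
G1 X81.925 Y6.213
G1 X73.856 Y13.115
G1 X73.030 Y23.702
G1 X79.932 Y31.771
G1 X90.519 Y32.597
G1 X98.588 Y25.695
M5
G00 X21.179 Y22.378
M3 S467
G1 X53.604 Y29.654 F2351
G1 X89.857 Y34.152
G1 X129.936 Y35.870
M5
G00 X122.593 Y72.311
M3 S467
G1 X126.941 Y51.651 F2351
G1 X106.281 Y47.303
G1 X101.933 Y67.963
G1 X122.593 Y72.311
M5
G00 X0.000 Y0.000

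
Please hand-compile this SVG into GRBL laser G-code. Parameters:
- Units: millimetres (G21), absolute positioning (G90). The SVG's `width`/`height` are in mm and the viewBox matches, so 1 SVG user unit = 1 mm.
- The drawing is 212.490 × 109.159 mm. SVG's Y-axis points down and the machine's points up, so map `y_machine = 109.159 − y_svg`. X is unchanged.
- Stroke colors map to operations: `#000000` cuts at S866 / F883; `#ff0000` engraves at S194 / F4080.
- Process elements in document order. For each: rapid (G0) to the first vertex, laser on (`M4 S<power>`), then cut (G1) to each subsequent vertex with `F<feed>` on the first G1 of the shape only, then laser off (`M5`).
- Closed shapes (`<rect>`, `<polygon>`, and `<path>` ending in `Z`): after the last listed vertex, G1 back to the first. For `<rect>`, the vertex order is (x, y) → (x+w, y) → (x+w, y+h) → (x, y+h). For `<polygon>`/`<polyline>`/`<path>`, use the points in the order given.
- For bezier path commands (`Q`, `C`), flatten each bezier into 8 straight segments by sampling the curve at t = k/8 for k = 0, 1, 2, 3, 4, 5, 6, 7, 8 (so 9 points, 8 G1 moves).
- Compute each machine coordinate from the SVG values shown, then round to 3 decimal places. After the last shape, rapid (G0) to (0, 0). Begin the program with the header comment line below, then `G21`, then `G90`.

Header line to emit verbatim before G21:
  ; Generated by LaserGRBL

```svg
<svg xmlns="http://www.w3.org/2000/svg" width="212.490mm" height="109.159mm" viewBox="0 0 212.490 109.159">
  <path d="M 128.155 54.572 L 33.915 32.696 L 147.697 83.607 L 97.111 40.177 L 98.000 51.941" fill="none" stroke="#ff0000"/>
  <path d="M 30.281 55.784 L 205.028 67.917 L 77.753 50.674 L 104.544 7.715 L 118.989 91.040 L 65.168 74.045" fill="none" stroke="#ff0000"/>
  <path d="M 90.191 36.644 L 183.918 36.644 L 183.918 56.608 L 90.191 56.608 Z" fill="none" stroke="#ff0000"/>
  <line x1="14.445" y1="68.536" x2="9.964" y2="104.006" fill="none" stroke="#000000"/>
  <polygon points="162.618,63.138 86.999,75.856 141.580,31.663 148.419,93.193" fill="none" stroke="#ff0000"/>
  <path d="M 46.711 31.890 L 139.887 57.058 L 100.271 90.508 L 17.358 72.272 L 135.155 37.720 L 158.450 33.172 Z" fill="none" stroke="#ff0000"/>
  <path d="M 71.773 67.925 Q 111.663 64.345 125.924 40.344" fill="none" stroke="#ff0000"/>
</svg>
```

viewBox `0 0 212.490 109.159` with mm width/height → 1 unit = 1 mm. Flip: y_m = 109.159 − y_svg.

**Shape 1** — `<path>` open polyline, stroke `#ff0000` → engrave (S194, F4080). Machine vertices: (128.155,54.587) → (33.915,76.463) → (147.697,25.552) → (97.111,68.982) → (98.000,57.218). Open path.

**Shape 2** — `<path>` open polyline, stroke `#ff0000` → engrave (S194, F4080). Machine vertices: (30.281,53.375) → (205.028,41.242) → (77.753,58.485) → (104.544,101.444) → (118.989,18.119) → (65.168,35.114). Open path.

**Shape 3** — `<path>` rectangle, stroke `#ff0000` → engrave (S194, F4080). Machine vertices: (90.191,72.515) → (183.918,72.515) → (183.918,52.551) → (90.191,52.551) → (90.191,72.515). Closed: final G1 returns to the first vertex.

**Shape 4** — `<line>` line segment, stroke `#000000` → cut (S866, F883). Machine vertices: (14.445,40.623) → (9.964,5.153). Open path.

**Shape 5** — `<polygon>` closed polygon, stroke `#ff0000` → engrave (S194, F4080). Machine vertices: (162.618,46.021) → (86.999,33.303) → (141.580,77.496) → (148.419,15.966) → (162.618,46.021). Closed: final G1 returns to the first vertex.

**Shape 6** — `<path>` closed polygon, stroke `#ff0000` → engrave (S194, F4080). Machine vertices: (46.711,77.269) → (139.887,52.101) → (100.271,18.651) → (17.358,36.887) → (135.155,71.439) → (158.450,75.987) → (46.711,77.269). Closed: final G1 returns to the first vertex.

**Shape 7** — `<path>` quadratic bezier, stroke `#ff0000` → engrave (S194, F4080). Control points (SVG): P0=(71.773,67.925), P1=(111.663,64.345), P2=(125.924,40.344); sampled at t=k/8. Machine vertices: (71.773,41.234) → (81.345,42.448) → (90.116,44.300) → (98.086,46.791) → (105.256,49.919) → (111.624,53.686) → (117.192,58.091) → (121.958,63.134) → (125.924,68.815). Open path.

; Generated by LaserGRBL
G21
G90
G0 X128.155 Y54.587
M4 S194
G1 X33.915 Y76.463 F4080
G1 X147.697 Y25.552
G1 X97.111 Y68.982
G1 X98.000 Y57.218
M5
G0 X30.281 Y53.375
M4 S194
G1 X205.028 Y41.242 F4080
G1 X77.753 Y58.485
G1 X104.544 Y101.444
G1 X118.989 Y18.119
G1 X65.168 Y35.114
M5
G0 X90.191 Y72.515
M4 S194
G1 X183.918 Y72.515 F4080
G1 X183.918 Y52.551
G1 X90.191 Y52.551
G1 X90.191 Y72.515
M5
G0 X14.445 Y40.623
M4 S866
G1 X9.964 Y5.153 F883
M5
G0 X162.618 Y46.021
M4 S194
G1 X86.999 Y33.303 F4080
G1 X141.580 Y77.496
G1 X148.419 Y15.966
G1 X162.618 Y46.021
M5
G0 X46.711 Y77.269
M4 S194
G1 X139.887 Y52.101 F4080
G1 X100.271 Y18.651
G1 X17.358 Y36.887
G1 X135.155 Y71.439
G1 X158.450 Y75.987
G1 X46.711 Y77.269
M5
G0 X71.773 Y41.234
M4 S194
G1 X81.345 Y42.448 F4080
G1 X90.116 Y44.300
G1 X98.086 Y46.791
G1 X105.256 Y49.919
G1 X111.624 Y53.686
G1 X117.192 Y58.091
G1 X121.958 Y63.134
G1 X125.924 Y68.815
M5
G0 X0.000 Y0.000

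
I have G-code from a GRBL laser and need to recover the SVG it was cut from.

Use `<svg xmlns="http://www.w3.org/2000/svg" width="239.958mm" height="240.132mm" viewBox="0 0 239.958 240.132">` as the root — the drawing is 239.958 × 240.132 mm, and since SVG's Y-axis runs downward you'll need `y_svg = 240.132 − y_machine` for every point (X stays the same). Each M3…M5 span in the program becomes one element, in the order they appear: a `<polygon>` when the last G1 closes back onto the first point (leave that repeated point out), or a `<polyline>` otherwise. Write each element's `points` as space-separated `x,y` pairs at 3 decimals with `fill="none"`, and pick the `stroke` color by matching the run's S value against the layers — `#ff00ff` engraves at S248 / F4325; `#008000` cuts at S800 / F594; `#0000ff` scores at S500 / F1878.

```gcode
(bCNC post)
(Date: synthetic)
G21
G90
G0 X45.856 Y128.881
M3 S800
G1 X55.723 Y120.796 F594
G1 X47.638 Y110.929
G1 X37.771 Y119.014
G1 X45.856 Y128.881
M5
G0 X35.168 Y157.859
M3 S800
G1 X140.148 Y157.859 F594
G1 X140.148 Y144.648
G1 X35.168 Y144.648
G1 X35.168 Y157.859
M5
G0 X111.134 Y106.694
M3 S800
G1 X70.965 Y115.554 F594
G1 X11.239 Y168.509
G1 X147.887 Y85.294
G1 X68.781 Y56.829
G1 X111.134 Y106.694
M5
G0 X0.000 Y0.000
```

Machine Y-up, SVG Y-down with viewBox height 240.132, so y_svg = 240.132 − y_machine; X carries over. Every run uses S800, so all elements get stroke `#008000` (cut).

Run 1: The run returns to its start, so emit a `<polygon>` with points (Y-flipped): 45.856,111.251 55.723,119.336 47.638,129.203 37.771,121.118.

Run 2: The run returns to its start, so emit a `<polygon>` with points (Y-flipped): 35.168,82.273 140.148,82.273 140.148,95.484 35.168,95.484.

Run 3: The run returns to its start, so emit a `<polygon>` with points (Y-flipped): 111.134,133.438 70.965,124.578 11.239,71.623 147.887,154.838 68.781,183.303.

<svg xmlns="http://www.w3.org/2000/svg" width="239.958mm" height="240.132mm" viewBox="0 0 239.958 240.132">
  <polygon points="45.856,111.251 55.723,119.336 47.638,129.203 37.771,121.118" fill="none" stroke="#008000"/>
  <polygon points="35.168,82.273 140.148,82.273 140.148,95.484 35.168,95.484" fill="none" stroke="#008000"/>
  <polygon points="111.134,133.438 70.965,124.578 11.239,71.623 147.887,154.838 68.781,183.303" fill="none" stroke="#008000"/>
</svg>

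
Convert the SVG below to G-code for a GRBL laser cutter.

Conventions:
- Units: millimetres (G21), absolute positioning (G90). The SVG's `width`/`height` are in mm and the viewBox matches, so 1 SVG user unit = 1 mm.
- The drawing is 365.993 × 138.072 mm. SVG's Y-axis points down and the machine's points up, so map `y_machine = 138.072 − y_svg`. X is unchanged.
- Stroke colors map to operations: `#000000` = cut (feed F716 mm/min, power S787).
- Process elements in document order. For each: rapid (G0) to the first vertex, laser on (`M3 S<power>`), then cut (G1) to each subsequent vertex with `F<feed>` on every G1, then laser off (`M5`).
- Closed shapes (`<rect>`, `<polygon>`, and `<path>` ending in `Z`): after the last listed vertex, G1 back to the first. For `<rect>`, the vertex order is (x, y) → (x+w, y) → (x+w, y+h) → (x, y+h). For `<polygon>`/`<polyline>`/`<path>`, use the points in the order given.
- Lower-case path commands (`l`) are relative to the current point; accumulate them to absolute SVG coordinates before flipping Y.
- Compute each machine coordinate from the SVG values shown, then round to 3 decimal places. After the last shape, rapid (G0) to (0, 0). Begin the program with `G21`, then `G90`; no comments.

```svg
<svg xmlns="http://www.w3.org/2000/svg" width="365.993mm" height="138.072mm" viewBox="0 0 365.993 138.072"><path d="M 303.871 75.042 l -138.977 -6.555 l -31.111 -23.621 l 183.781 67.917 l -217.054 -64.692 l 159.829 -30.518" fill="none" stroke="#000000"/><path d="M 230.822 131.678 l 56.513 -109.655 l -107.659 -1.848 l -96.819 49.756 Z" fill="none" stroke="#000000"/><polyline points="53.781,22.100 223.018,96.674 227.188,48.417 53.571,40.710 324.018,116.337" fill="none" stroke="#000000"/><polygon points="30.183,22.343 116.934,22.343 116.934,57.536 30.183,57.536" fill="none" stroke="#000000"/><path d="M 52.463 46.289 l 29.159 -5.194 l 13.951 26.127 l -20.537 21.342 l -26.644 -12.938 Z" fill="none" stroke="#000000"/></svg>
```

1 u = 1 mm; y_m = 138.072 − y.

[1] `<path>` open polyline, #000000→cut S787 F716: (303.871,63.030) → (164.894,69.585) → (133.783,93.206) → (317.564,25.289) → (100.510,89.981) → (260.339,120.499)

[2] `<path>` closed polygon, #000000→cut S787 F716: (230.822,6.394) → (287.335,116.049) → (179.676,117.897) → (82.857,68.141) → (230.822,6.394) (closed)

[3] `<polyline>` open polyline, #000000→cut S787 F716: (53.781,115.972) → (223.018,41.398) → (227.188,89.655) → (53.571,97.362) → (324.018,21.735)

[4] `<polygon>` rectangle, #000000→cut S787 F716: (30.183,115.729) → (116.934,115.729) → (116.934,80.536) → (30.183,80.536) → (30.183,115.729) (closed)

[5] `<path>` regular polygon, #000000→cut S787 F716: (52.463,91.783) → (81.622,96.977) → (95.573,70.850) → (75.036,49.508) → (48.392,62.446) → (52.463,91.783) (closed)

G21
G90
G0 X303.871 Y63.030
M3 S787
G1 X164.894 Y69.585 F716
G1 X133.783 Y93.206 F716
G1 X317.564 Y25.289 F716
G1 X100.510 Y89.981 F716
G1 X260.339 Y120.499 F716
M5
G0 X230.822 Y6.394
M3 S787
G1 X287.335 Y116.049 F716
G1 X179.676 Y117.897 F716
G1 X82.857 Y68.141 F716
G1 X230.822 Y6.394 F716
M5
G0 X53.781 Y115.972
M3 S787
G1 X223.018 Y41.398 F716
G1 X227.188 Y89.655 F716
G1 X53.571 Y97.362 F716
G1 X324.018 Y21.735 F716
M5
G0 X30.183 Y115.729
M3 S787
G1 X116.934 Y115.729 F716
G1 X116.934 Y80.536 F716
G1 X30.183 Y80.536 F716
G1 X30.183 Y115.729 F716
M5
G0 X52.463 Y91.783
M3 S787
G1 X81.622 Y96.977 F716
G1 X95.573 Y70.850 F716
G1 X75.036 Y49.508 F716
G1 X48.392 Y62.446 F716
G1 X52.463 Y91.783 F716
M5
G0 X0.000 Y0.000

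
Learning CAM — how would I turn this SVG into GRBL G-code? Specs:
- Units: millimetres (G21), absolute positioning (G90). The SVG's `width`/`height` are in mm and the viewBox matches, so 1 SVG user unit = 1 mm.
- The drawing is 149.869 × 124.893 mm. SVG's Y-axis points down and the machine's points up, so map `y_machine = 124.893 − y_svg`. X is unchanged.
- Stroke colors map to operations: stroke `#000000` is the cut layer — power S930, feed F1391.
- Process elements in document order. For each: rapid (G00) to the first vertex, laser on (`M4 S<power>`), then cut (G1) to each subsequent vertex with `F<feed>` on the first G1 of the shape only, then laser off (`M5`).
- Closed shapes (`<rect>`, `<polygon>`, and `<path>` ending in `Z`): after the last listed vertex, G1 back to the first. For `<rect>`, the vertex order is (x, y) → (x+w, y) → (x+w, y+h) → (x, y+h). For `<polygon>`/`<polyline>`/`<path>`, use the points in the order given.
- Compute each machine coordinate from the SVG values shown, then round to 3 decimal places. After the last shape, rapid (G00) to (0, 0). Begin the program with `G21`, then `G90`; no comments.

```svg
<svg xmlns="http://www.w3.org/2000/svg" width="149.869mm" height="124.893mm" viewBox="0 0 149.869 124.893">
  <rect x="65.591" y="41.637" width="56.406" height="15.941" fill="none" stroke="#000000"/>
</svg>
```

Since the viewBox matches the mm dimensions, user units are millimetres directly. The only transform is the Y-flip y_m = 124.893 − y_svg.

Shape 1 is a rectangle drawn with `<rect>`. Its stroke #000000 means cut at S930, F1391. After flipping Y the toolpath is (65.591,83.256) → (121.997,83.256) → (121.997,67.315) → (65.591,67.315) → (65.591,83.256), returning to the start.

G21
G90
G00 X65.591 Y83.256
M4 S930
G1 X121.997 Y83.256 F1391
G1 X121.997 Y67.315
G1 X65.591 Y67.315
G1 X65.591 Y83.256
M5
G00 X0.000 Y0.000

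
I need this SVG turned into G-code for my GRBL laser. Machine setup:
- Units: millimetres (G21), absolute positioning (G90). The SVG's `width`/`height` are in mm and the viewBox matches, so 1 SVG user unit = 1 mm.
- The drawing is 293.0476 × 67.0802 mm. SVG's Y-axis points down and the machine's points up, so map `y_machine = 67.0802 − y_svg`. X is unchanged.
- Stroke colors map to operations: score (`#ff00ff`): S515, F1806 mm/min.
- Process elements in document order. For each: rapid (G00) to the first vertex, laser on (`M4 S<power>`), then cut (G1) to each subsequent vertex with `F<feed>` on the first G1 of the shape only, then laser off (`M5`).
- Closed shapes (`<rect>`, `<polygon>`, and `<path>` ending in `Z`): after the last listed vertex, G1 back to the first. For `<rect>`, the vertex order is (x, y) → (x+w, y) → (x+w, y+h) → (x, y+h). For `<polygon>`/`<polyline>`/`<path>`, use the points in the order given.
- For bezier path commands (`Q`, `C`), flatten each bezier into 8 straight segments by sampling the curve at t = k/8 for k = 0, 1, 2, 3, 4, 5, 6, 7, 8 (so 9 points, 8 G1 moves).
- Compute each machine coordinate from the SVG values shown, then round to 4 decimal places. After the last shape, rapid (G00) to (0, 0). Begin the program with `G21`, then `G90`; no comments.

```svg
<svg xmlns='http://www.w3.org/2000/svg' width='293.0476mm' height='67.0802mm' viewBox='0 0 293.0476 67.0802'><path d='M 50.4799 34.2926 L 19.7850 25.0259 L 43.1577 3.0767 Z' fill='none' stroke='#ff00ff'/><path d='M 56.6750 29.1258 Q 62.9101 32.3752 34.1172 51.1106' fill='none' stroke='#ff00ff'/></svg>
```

Since the viewBox matches the mm dimensions, user units are millimetres directly. The only transform is the Y-flip y_m = 67.0802 − y_svg.

Shape 1 is a regular polygon drawn with `<path>`. Its stroke #ff00ff means score at S515, F1806. After flipping Y the toolpath is (50.4799,32.7876) → (19.7850,42.0543) → (43.1577,64.0035) → (50.4799,32.7876), returning to the start.

Shape 2 is a quadratic bezier drawn with `<path>`. Its stroke #ff00ff means score at S515, F1806. After flipping Y the toolpath is (56.6750,37.9544) → (57.6865,36.9001) → (57.6033,35.3618) → (56.4255,33.3396) → (54.1531,30.8335) → (50.7861,27.8434) → (46.3244,24.3694) → (40.7681,20.4115) → (34.1172,15.9696).

G21
G90
G00 X50.4799 Y32.7876
M4 S515
G1 X19.7850 Y42.0543 F1806
G1 X43.1577 Y64.0035
G1 X50.4799 Y32.7876
M5
G00 X56.6750 Y37.9544
M4 S515
G1 X57.6865 Y36.9001 F1806
G1 X57.6033 Y35.3618
G1 X56.4255 Y33.3396
G1 X54.1531 Y30.8335
G1 X50.7861 Y27.8434
G1 X46.3244 Y24.3694
G1 X40.7681 Y20.4115
G1 X34.1172 Y15.9696
M5
G00 X0.0000 Y0.0000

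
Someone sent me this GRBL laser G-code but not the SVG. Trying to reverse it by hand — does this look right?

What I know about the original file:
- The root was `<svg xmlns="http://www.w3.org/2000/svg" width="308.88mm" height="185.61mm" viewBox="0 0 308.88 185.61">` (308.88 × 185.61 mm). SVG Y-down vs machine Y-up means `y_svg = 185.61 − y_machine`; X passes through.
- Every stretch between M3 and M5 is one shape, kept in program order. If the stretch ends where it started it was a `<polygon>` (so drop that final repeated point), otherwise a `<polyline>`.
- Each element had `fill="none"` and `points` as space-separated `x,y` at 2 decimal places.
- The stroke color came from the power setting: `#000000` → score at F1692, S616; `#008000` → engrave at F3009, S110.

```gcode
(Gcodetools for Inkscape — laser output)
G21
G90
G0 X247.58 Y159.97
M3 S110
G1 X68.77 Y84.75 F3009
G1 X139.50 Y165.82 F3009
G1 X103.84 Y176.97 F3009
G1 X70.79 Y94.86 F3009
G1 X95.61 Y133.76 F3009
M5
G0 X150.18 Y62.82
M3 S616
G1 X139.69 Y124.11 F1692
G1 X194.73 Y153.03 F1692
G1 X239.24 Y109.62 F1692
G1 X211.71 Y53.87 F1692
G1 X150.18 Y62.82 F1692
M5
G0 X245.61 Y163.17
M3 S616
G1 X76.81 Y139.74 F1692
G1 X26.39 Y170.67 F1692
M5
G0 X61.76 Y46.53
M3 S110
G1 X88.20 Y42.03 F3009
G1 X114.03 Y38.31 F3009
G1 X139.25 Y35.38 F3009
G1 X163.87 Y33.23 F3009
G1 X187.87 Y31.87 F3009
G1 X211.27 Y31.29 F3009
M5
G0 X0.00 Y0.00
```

Machine Y-up, SVG Y-down with viewBox height 185.61, so y_svg = 185.61 − y_machine; X carries over.

Run 1: power S110 maps to stroke `#008000` (engrave). The run is open, so emit a `<polyline>` with points (Y-flipped): 247.58,25.64 68.77,100.86 139.50,19.79 103.84,8.64 70.79,90.75 95.61,51.85.

Run 2: power S616 maps to stroke `#000000` (score). The run returns to its start, so emit a `<polygon>` with points (Y-flipped): 150.18,122.79 139.69,61.50 194.73,32.58 239.24,75.99 211.71,131.74.

Run 3: S616 ⇒ score layer `#000000`. The run is open, so emit a `<polyline>` with points (Y-flipped): 245.61,22.44 76.81,45.87 26.39,14.94.

Run 4: power S110 maps to stroke `#008000` (engrave). The run is open, so emit a `<polyline>` with points (Y-flipped): 61.76,139.08 88.20,143.58 114.03,147.30 139.25,150.23 163.87,152.38 187.87,153.74 211.27,154.32.

<svg xmlns="http://www.w3.org/2000/svg" width="308.88mm" height="185.61mm" viewBox="0 0 308.88 185.61">
  <polyline points="247.58,25.64 68.77,100.86 139.50,19.79 103.84,8.64 70.79,90.75 95.61,51.85" fill="none" stroke="#008000"/>
  <polygon points="150.18,122.79 139.69,61.50 194.73,32.58 239.24,75.99 211.71,131.74" fill="none" stroke="#000000"/>
  <polyline points="245.61,22.44 76.81,45.87 26.39,14.94" fill="none" stroke="#000000"/>
  <polyline points="61.76,139.08 88.20,143.58 114.03,147.30 139.25,150.23 163.87,152.38 187.87,153.74 211.27,154.32" fill="none" stroke="#008000"/>
</svg>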